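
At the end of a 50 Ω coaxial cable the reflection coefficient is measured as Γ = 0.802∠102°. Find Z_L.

Z_L ≈ 9.03 + j39.7 Ω

Z_L = Z_0·(1 + Γ)/(1 − Γ) = 50·(0.833 + j0.784)/(1.17 − j0.784)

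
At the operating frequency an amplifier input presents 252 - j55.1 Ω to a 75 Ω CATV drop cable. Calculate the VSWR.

Γ = (Z_L − Z_0)/(Z_L + Z_0) = (177 − j55.1)/(327 − j55.1)
|Γ| = 185/332 = 0.559
VSWR = (1 + |Γ|)/(1 − |Γ|) = 1.56/0.441

VSWR ≈ 3.54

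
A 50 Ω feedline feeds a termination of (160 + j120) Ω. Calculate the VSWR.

VSWR ≈ 5.12

Γ = (Z_L − Z_0)/(Z_L + Z_0) = (110 + j120)/(210 + j120)
|Γ| = 163/242 = 0.673
VSWR = (1 + |Γ|)/(1 − |Γ|) = 1.67/0.327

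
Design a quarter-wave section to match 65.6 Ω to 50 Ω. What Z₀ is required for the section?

Z_qwt ≈ 57.3 Ω

Z_qwt = √(Z_0·R_L) = √(50 × 65.6) = √3280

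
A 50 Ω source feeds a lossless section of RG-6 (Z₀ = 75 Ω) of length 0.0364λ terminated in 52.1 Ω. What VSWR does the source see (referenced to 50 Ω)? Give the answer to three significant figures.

βl = 2π × 0.0364 = 13.1°
tan(βl) = 0.233
Z_in = Z_0·(Z_L + jZ_0·tanβl)/(Z_0 + jZ_L·tanβl) = 53.5 + j8.8 Ω
Γ_s = (Z_in − Z_s)/(Z_in + Z_s) = (3.52 + j8.8)/(104 + j8.8), |Γ_s| = 0.0913
VSWR = (1 + |Γ_s|)/(1 − |Γ_s|)

VSWR ≈ 1.2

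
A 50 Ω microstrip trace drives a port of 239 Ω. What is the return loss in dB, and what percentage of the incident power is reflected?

Γ = (239 − 50)/(239 + 50) = 0.654
RL = −20·log₁₀(0.654) = 3.69 dB
P_refl/P_inc = |Γ|² = 0.428

RL ≈ 3.69 dB; 42.8% of incident power reflected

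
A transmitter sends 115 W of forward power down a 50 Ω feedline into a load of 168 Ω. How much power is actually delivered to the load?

Γ = (168 − 50)/(168 + 50) = 0.541
|Γ|² = 0.293
P_refl = |Γ|²·P_inc = 33.7 W, P_del = (1 − |Γ|²)·P_inc = 81.3 W

P_delivered ≈ 81.3 W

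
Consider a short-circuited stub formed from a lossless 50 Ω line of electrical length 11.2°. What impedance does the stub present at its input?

tan(βl) = 0.198
For a short-circuited stub, Z_in = jZ_0·tan(βl)

Z_in ≈ +j9.9 Ω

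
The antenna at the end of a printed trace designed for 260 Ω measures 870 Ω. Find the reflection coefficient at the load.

Γ = 0.54

Γ = (Z_L − Z_0)/(Z_L + Z_0) = (870 − 260)/(870 + 260) = 610/1130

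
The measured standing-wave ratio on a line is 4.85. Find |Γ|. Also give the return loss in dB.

|Γ| = (S − 1)/(S + 1) = (4.85 − 1)/(4.85 + 1) = 3.85/5.85
RL = −20·log₁₀|Γ| = −20·log₁₀(0.658)

|Γ| ≈ 0.658; return loss ≈ 3.63 dB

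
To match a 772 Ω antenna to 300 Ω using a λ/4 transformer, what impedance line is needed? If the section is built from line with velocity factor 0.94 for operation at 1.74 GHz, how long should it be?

Z_qwt ≈ 481 Ω; length ≈ 4.05 cm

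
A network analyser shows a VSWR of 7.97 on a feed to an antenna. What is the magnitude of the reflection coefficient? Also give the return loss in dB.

|Γ| = (S − 1)/(S + 1) = (7.97 − 1)/(7.97 + 1) = 6.97/8.97
RL = −20·log₁₀|Γ| = −20·log₁₀(0.777)

|Γ| ≈ 0.777; return loss ≈ 2.19 dB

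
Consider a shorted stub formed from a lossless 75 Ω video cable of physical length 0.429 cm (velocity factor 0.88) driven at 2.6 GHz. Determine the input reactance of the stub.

λ = v/f = 0.88·c / 2.6 GHz = 0.102 m
βl = 2π·l/λ = 2π × 0.0423 = 15.2°
tan(βl) = 0.272
For a shorted stub, Z_in = jZ_0·tan(βl)

X_in ≈ 20.4 Ω (inductive)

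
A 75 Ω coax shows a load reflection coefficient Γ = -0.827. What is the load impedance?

Z_L ≈ 7.1 Ω

Z_L = Z_0·(1 + Γ)/(1 − Γ) = 75·(0.173)/(1.83)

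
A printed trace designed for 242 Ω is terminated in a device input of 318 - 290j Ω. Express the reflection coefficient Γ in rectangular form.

Γ ≈ 0.318 − j0.353

Γ = (Z_L − Z_0)/(Z_L + Z_0) = (76 − j290)/(560 − j290)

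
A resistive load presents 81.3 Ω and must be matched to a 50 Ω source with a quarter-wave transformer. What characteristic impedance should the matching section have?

Z_qwt ≈ 63.8 Ω

Z_qwt = √(Z_0·R_L) = √(50 × 81.3) = √4065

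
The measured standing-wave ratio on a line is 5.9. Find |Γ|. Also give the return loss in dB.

|Γ| = (S − 1)/(S + 1) = (5.9 − 1)/(5.9 + 1) = 4.9/6.9
RL = −20·log₁₀|Γ| = −20·log₁₀(0.71)

|Γ| ≈ 0.71; return loss ≈ 2.97 dB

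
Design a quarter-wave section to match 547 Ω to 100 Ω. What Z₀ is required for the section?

Z_qwt = √(Z_0·R_L) = √(100 × 547) = √54700

Z_qwt ≈ 234 Ω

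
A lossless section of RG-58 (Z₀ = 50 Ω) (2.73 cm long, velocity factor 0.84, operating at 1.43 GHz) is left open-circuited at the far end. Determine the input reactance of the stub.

X_in ≈ -34 Ω (capacitive)

λ = v/f = 0.84·c / 1.43 GHz = 0.176 m
βl = 2π·l/λ = 2π × 0.155 = 55.8°
tan(βl) = 1.47
For an open-circuited stub, Z_in = −jZ_0·cot(βl) = −jZ_0/tan(βl)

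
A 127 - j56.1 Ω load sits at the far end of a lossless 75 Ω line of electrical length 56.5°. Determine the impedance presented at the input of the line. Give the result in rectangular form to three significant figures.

tan(βl) = tan(56.5°) = 1.51
Z_in = Z_0·(Z_L + jZ_0·tanβl)/(Z_0 + jZ_L·tanβl)
     = 75·(127 + j57.2)/(160 + j192)

Z_in ≈ 37.6 − j18.3 Ω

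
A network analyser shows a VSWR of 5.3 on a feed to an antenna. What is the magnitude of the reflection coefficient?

|Γ| = (S − 1)/(S + 1) = (5.3 − 1)/(5.3 + 1) = 4.3/6.3

|Γ| ≈ 0.683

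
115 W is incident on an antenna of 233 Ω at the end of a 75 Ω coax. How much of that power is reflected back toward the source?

P_reflected ≈ 30.3 W

Γ = (233 − 75)/(233 + 75) = 0.513
|Γ|² = 0.263
P_refl = |Γ|²·P_inc = 30.3 W, P_del = (1 − |Γ|²)·P_inc = 84.7 W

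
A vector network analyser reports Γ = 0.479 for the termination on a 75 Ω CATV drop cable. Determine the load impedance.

Z_L ≈ 213 Ω

Z_L = Z_0·(1 + Γ)/(1 − Γ) = 75·(1.48)/(0.521)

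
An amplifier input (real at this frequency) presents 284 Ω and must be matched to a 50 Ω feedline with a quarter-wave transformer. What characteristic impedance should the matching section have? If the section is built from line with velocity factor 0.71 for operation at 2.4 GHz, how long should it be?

Z_qwt ≈ 119 Ω; length ≈ 2.22 cm

Z_qwt = √(Z_0·R_L) = √(50 × 284) = √14200
λ = 0.71·c/f = 0.0887 m, so l = λ/4 = 0.0222 m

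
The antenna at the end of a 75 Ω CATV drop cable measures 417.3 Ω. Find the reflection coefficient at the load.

Γ = 0.695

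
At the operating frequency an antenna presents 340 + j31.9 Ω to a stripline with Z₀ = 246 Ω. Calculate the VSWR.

VSWR ≈ 1.41

Γ = (Z_L − Z_0)/(Z_L + Z_0) = (94 + j31.9)/(586 + j31.9)
|Γ| = 99.3/587 = 0.169
VSWR = (1 + |Γ|)/(1 − |Γ|) = 1.17/0.831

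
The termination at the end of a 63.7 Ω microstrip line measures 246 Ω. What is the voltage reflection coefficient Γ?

Γ = (Z_L − Z_0)/(Z_L + Z_0) = (246 − 63.7)/(246 + 63.7) = 182.3/309.7

Γ = 0.589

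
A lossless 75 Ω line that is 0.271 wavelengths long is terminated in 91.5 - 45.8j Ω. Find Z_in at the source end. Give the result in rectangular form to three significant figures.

βl = 2π × 0.271 = 97.6°
tan(βl) = tan(97.6°) = -7.53
Z_in = Z_0·(Z_L + jZ_0·tanβl)/(Z_0 + jZ_L·tanβl)
     = 75·(91.5 − j611)/(-270 − j689)

Z_in ≈ 54.2 + j31.2 Ω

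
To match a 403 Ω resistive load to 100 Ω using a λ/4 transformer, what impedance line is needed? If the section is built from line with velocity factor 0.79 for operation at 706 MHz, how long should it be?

Z_qwt ≈ 201 Ω; length ≈ 8.39 cm

Z_qwt = √(Z_0·R_L) = √(100 × 403) = √40300
λ = 0.79·c/f = 0.336 m, so l = λ/4 = 0.0839 m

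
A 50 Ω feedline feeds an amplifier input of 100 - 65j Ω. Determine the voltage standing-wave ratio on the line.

Γ = (Z_L − Z_0)/(Z_L + Z_0) = (50 − j65)/(150 − j65)
|Γ| = 82/163 = 0.502
VSWR = (1 + |Γ|)/(1 − |Γ|) = 1.5/0.498

VSWR ≈ 3.01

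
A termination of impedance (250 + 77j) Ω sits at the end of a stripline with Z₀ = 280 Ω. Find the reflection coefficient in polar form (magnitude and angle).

Γ ≈ 0.154 ∠ 103°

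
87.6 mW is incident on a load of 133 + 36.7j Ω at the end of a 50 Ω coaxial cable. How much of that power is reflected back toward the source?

|Γ| = |(83 + j36.7)/(183 + j36.7)| = 0.486
|Γ|² = 0.236
P_refl = |Γ|²·P_inc = 20.7 mW, P_del = (1 − |Γ|²)·P_inc = 66.9 mW

P_reflected ≈ 20.7 mW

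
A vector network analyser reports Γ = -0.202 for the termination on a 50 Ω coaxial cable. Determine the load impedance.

Z_L = Z_0·(1 + Γ)/(1 − Γ) = 50·(0.798)/(1.2)

Z_L ≈ 33.2 Ω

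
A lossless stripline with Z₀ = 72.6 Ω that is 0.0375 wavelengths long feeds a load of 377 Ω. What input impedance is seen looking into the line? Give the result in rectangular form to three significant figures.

βl = 2π × 0.0375 = 13.5°
tan(βl) = tan(13.5°) = 0.24
Z_in = Z_0·(Z_L + jZ_0·tanβl)/(Z_0 + jZ_L·tanβl)
     = 72.6·(377 + j17.4)/(72.6 + j90.5)

Z_in ≈ 156 − j177 Ω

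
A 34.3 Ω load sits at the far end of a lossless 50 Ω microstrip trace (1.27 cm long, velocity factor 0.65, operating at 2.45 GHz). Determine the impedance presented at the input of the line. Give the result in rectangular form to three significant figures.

λ = v/f = 0.65·c / 2.45 GHz = 0.0796 m
βl = 2π·l/λ = 2π × 0.16 = 57.4°
tan(βl) = tan(57.4°) = 1.57
Z_in = Z_0·(Z_L + jZ_0·tanβl)/(Z_0 + jZ_L·tanβl)
     = 50·(34.3 + j78.3)/(50 + j53.7)

Z_in ≈ 55 + j19.2 Ω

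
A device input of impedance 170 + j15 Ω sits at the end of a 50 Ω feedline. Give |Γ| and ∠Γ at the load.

Γ ≈ 0.548 ∠ 3.22°

Γ = (Z_L − Z_0)/(Z_L + Z_0) = (120 + j15)/(220 + j15)
|Γ| = 121/221 = 0.548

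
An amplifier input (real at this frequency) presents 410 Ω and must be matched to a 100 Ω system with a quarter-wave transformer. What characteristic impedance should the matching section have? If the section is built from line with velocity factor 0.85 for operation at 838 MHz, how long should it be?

Z_qwt = √(Z_0·R_L) = √(100 × 410) = √41000
λ = 0.85·c/f = 0.304 m, so l = λ/4 = 0.0761 m

Z_qwt ≈ 202 Ω; length ≈ 7.61 cm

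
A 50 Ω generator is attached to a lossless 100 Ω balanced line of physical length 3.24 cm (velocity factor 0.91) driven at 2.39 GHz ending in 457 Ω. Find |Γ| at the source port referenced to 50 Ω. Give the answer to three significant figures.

|Γ| ≈ 0.449

λ = v/f = 0.91·c / 2.39 GHz = 0.114 m
βl = 2π·l/λ = 2π × 0.284 = 102°
tan(βl) = -4.66
Z_in = Z_0·(Z_L + jZ_0·tanβl)/(Z_0 + jZ_L·tanβl) = 22.8 + j20.4 Ω
Γ_s = (Z_in − Z_s)/(Z_in + Z_s) = (-27.2 + j20.4)/(72.8 + j20.4), |Γ_s| = 0.449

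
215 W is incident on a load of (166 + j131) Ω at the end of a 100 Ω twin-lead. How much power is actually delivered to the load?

P_delivered ≈ 162 W

|Γ| = |(66 + j131)/(266 + j131)| = 0.495
|Γ|² = 0.245
P_refl = |Γ|²·P_inc = 52.6 W, P_del = (1 − |Γ|²)·P_inc = 162 W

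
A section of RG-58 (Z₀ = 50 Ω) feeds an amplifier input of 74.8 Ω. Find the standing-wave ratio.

VSWR ≈ 1.5

Γ = (74.8 − 50)/(74.8 + 50) = 0.199
VSWR = (1 + 0.199)/(1 − 0.199)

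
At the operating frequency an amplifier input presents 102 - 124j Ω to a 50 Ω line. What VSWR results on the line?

Γ = (Z_L − Z_0)/(Z_L + Z_0) = (52 − j124)/(152 − j124)
|Γ| = 134/196 = 0.685
VSWR = (1 + |Γ|)/(1 − |Γ|) = 1.69/0.315

VSWR ≈ 5.36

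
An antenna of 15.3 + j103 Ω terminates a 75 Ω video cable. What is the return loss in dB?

RL ≈ 1.22 dB

Γ = (-59.7 + j103)/(90.3 + j103), |Γ| = 0.869
RL = −20·log₁₀|Γ| = −20·log₁₀(0.869)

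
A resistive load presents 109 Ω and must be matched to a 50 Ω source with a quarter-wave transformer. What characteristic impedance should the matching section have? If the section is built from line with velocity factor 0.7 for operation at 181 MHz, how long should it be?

Z_qwt = √(Z_0·R_L) = √(50 × 109) = √5450
λ = 0.7·c/f = 1.16 m, so l = λ/4 = 0.29 m

Z_qwt ≈ 73.8 Ω; length ≈ 29 cm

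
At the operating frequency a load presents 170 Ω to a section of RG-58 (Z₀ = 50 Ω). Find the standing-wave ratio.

For a purely resistive load, VSWR = R_L/Z_0 or Z_0/R_L (whichever > 1) = 170/50

VSWR ≈ 3.4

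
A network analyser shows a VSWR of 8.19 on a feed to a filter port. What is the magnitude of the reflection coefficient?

|Γ| ≈ 0.782

|Γ| = (S − 1)/(S + 1) = (8.19 − 1)/(8.19 + 1) = 7.19/9.19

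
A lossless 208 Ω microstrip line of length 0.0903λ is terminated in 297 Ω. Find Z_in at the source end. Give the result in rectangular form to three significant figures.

Z_in ≈ 228 − j75.3 Ω

βl = 2π × 0.0903 = 32.5°
tan(βl) = tan(32.5°) = 0.637
Z_in = Z_0·(Z_L + jZ_0·tanβl)/(Z_0 + jZ_L·tanβl)
     = 208·(297 + j133)/(208 + j189)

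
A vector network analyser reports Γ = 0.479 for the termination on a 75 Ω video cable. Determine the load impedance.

Z_L = Z_0·(1 + Γ)/(1 − Γ) = 75·(1.48)/(0.521)

Z_L ≈ 213 Ω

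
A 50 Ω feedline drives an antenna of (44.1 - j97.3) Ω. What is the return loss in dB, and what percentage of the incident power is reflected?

Γ = (-5.9 − j97.3)/(94.1 − j97.3), |Γ| = 0.72
RL = −20·log₁₀(0.72) = 2.85 dB
P_refl/P_inc = |Γ|² = 0.519

RL ≈ 2.85 dB; 51.9% of incident power reflected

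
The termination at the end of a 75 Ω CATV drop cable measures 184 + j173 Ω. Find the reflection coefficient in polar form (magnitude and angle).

Γ = (Z_L − Z_0)/(Z_L + Z_0) = (109 + j173)/(259 + j173)
|Γ| = 204/311 = 0.656

Γ ≈ 0.656 ∠ 24°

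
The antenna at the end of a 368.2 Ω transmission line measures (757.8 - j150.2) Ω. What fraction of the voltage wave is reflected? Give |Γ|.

Γ = (Z_L − Z_0)/(Z_L + Z_0) = (389.6 − j150.2)/(1126 − j150.2)
|Γ| = 418/1140

|Γ| ≈ 0.368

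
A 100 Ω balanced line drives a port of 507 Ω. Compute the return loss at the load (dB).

Γ = (507 − 100)/(507 + 100) = 0.671
RL = −20·log₁₀|Γ| = −20·log₁₀(0.671)

RL ≈ 3.47 dB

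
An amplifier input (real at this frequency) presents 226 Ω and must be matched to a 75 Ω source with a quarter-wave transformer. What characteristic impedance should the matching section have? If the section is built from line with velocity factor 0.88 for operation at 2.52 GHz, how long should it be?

Z_qwt = √(Z_0·R_L) = √(75 × 226) = √16950
λ = 0.88·c/f = 0.105 m, so l = λ/4 = 0.0262 m

Z_qwt ≈ 130 Ω; length ≈ 2.62 cm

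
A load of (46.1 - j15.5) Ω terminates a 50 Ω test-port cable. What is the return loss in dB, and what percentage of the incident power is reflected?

RL ≈ 15.7 dB; 2.7% of incident power reflected

Γ = (-3.9 − j15.5)/(96.1 − j15.5), |Γ| = 0.164
RL = −20·log₁₀(0.164) = 15.7 dB
P_refl/P_inc = |Γ|² = 0.027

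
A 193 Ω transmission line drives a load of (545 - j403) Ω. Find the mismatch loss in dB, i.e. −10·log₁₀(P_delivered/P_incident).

mismatch loss ≈ 2.25 dB

Γ = (352 − j403)/(738 − j403), |Γ| = 0.636
|Γ|² = 0.405, so P_del/P_inc = 1 − |Γ|² = 0.595
ML = −10·log₁₀(1 − |Γ|²)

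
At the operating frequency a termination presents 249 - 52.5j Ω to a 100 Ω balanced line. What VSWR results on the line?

VSWR ≈ 2.62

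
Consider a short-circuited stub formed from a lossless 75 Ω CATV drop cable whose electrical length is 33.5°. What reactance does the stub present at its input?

tan(βl) = 0.662
For a short-circuited stub, Z_in = jZ_0·tan(βl)

X_in ≈ 49.6 Ω (inductive)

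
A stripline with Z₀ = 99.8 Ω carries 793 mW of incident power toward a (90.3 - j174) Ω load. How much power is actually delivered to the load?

P_delivered ≈ 430 mW

|Γ| = |(-9.5 − j174)/(190.1 − j174)| = 0.676
|Γ|² = 0.457
P_refl = |Γ|²·P_inc = 363 mW, P_del = (1 − |Γ|²)·P_inc = 430 mW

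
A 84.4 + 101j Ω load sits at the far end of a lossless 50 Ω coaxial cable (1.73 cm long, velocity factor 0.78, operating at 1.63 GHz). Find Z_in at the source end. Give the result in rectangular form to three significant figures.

Z_in ≈ 47.4 − j79.9 Ω

λ = v/f = 0.78·c / 1.63 GHz = 0.144 m
βl = 2π·l/λ = 2π × 0.121 = 43.4°
tan(βl) = tan(43.4°) = 0.945
Z_in = Z_0·(Z_L + jZ_0·tanβl)/(Z_0 + jZ_L·tanβl)
     = 50·(84.4 + j148)/(-45.5 + j79.8)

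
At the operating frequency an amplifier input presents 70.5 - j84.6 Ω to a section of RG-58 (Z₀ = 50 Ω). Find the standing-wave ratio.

VSWR ≈ 3.89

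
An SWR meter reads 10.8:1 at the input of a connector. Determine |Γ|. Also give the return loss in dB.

|Γ| = (S − 1)/(S + 1) = (10.8 − 1)/(10.8 + 1) = 9.8/11.8
RL = −20·log₁₀|Γ| = −20·log₁₀(0.831)

|Γ| ≈ 0.831; return loss ≈ 1.61 dB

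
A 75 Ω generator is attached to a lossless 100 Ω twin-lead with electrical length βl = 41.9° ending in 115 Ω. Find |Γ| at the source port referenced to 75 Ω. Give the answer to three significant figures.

|Γ| ≈ 0.165

tan(βl) = 0.897
Z_in = Z_0·(Z_L + jZ_0·tanβl)/(Z_0 + jZ_L·tanβl) = 101 − j14 Ω
Γ_s = (Z_in − Z_s)/(Z_in + Z_s) = (25.5 − j14)/(176 − j14), |Γ_s| = 0.165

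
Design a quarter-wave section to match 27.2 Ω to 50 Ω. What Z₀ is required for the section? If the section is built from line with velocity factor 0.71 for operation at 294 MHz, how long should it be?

Z_qwt ≈ 36.9 Ω; length ≈ 18.1 cm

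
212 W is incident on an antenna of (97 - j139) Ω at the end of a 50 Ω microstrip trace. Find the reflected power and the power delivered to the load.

|Γ| = |(47 − j139)/(147 − j139)| = 0.725
|Γ|² = 0.526
P_refl = |Γ|²·P_inc = 112 W, P_del = (1 − |Γ|²)·P_inc = 100 W

P_reflected ≈ 112 W; P_delivered ≈ 100 W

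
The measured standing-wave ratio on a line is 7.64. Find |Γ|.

|Γ| ≈ 0.769

|Γ| = (S − 1)/(S + 1) = (7.64 − 1)/(7.64 + 1) = 6.64/8.64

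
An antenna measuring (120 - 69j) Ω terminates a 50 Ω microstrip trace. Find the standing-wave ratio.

Γ = (Z_L − Z_0)/(Z_L + Z_0) = (70 − j69)/(170 − j69)
|Γ| = 98.3/183 = 0.536
VSWR = (1 + |Γ|)/(1 − |Γ|) = 1.54/0.464

VSWR ≈ 3.31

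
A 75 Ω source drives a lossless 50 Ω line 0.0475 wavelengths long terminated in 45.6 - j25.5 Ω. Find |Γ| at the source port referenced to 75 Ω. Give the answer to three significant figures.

βl = 2π × 0.0475 = 17.1°
tan(βl) = 0.308
Z_in = Z_0·(Z_L + jZ_0·tanβl)/(Z_0 + jZ_L·tanβl) = 35.2 − j17.3 Ω
Γ_s = (Z_in − Z_s)/(Z_in + Z_s) = (-39.8 − j17.3)/(110 − j17.3), |Γ_s| = 0.389

|Γ| ≈ 0.389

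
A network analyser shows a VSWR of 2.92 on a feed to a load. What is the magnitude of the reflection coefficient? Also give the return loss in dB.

|Γ| = (S − 1)/(S + 1) = (2.92 − 1)/(2.92 + 1) = 1.92/3.92
RL = −20·log₁₀|Γ| = −20·log₁₀(0.49)

|Γ| ≈ 0.49; return loss ≈ 6.2 dB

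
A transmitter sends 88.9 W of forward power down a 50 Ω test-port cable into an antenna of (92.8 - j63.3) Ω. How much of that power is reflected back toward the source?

|Γ| = |(42.8 − j63.3)/(142.8 − j63.3)| = 0.489
|Γ|² = 0.239
P_refl = |Γ|²·P_inc = 21.3 W, P_del = (1 − |Γ|²)·P_inc = 67.6 W

P_reflected ≈ 21.3 W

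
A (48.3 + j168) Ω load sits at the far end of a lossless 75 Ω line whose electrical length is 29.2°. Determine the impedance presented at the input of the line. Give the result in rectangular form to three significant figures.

Z_in ≈ 328 − j364 Ω

tan(βl) = tan(29.2°) = 0.559
Z_in = Z_0·(Z_L + jZ_0·tanβl)/(Z_0 + jZ_L·tanβl)
     = 75·(48.3 + j210)/(-18.9 + j27)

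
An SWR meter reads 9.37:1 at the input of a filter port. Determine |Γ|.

|Γ| ≈ 0.807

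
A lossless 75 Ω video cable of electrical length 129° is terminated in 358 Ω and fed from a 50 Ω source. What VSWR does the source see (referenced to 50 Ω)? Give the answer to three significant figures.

tan(βl) = -1.23
Z_in = Z_0·(Z_L + jZ_0·tanβl)/(Z_0 + jZ_L·tanβl) = 25.3 + j56.4 Ω
Γ_s = (Z_in − Z_s)/(Z_in + Z_s) = (-24.7 + j56.4)/(75.3 + j56.4), |Γ_s| = 0.655
VSWR = (1 + |Γ_s|)/(1 − |Γ_s|)

VSWR ≈ 4.79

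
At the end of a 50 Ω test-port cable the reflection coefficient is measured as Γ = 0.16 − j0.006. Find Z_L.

Z_L = Z_0·(1 + Γ)/(1 − Γ) = 50·(1.16 − j0.006)/(0.84 + j0.006)

Z_L ≈ 69 − j0.85 Ω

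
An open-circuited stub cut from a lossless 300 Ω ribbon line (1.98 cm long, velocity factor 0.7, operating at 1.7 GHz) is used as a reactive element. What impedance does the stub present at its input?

Z_in ≈ −j190 Ω

λ = v/f = 0.7·c / 1.7 GHz = 0.124 m
βl = 2π·l/λ = 2π × 0.16 = 57.7°
tan(βl) = 1.58
For an open-circuited stub, Z_in = −jZ_0·cot(βl) = −jZ_0/tan(βl)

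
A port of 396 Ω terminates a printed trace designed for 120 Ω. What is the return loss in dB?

Γ = (396 − 120)/(396 + 120) = 0.535
RL = −20·log₁₀|Γ| = −20·log₁₀(0.535)

RL ≈ 5.43 dB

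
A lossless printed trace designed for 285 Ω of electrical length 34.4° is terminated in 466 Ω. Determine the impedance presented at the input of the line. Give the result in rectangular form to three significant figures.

Z_in ≈ 304 − j145 Ω

tan(βl) = tan(34.4°) = 0.685
Z_in = Z_0·(Z_L + jZ_0·tanβl)/(Z_0 + jZ_L·tanβl)
     = 285·(466 + j195)/(285 + j319)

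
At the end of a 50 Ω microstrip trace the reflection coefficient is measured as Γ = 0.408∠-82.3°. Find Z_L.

Z_L = Z_0·(1 + Γ)/(1 − Γ) = 50·(1.05 − j0.404)/(0.945 + j0.404)

Z_L ≈ 39.4 − j38.2 Ω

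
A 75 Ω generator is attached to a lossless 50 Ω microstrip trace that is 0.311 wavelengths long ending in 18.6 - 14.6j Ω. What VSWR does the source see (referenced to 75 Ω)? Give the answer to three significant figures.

VSWR ≈ 1.98

βl = 2π × 0.311 = 112°
tan(βl) = -2.48
Z_in = Z_0·(Z_L + jZ_0·tanβl)/(Z_0 + jZ_L·tanβl) = 143 − j22.7 Ω
Γ_s = (Z_in − Z_s)/(Z_in + Z_s) = (68.4 − j22.7)/(218 − j22.7), |Γ_s| = 0.328
VSWR = (1 + |Γ_s|)/(1 − |Γ_s|)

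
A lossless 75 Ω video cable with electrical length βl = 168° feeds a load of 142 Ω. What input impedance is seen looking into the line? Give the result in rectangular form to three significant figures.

Z_in ≈ 128 + j35.5 Ω

tan(βl) = tan(168°) = -0.213
Z_in = Z_0·(Z_L + jZ_0·tanβl)/(Z_0 + jZ_L·tanβl)
     = 75·(142 − j15.9)/(75 − j30.2)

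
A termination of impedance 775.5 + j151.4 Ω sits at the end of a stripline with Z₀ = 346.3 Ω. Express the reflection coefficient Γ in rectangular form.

Γ = (Z_L − Z_0)/(Z_L + Z_0) = (429.2 + j151.4)/(1122 + j151.4)

Γ ≈ 0.394 + j0.0818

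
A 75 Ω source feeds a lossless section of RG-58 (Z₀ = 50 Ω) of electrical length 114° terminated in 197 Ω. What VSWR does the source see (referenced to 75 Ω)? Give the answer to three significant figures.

VSWR ≈ 5.39

tan(βl) = -2.25
Z_in = Z_0·(Z_L + jZ_0·tanβl)/(Z_0 + jZ_L·tanβl) = 15 + j20.6 Ω
Γ_s = (Z_in − Z_s)/(Z_in + Z_s) = (-60 + j20.6)/(90 + j20.6), |Γ_s| = 0.687
VSWR = (1 + |Γ_s|)/(1 − |Γ_s|)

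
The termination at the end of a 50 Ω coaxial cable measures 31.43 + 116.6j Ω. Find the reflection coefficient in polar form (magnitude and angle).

Γ ≈ 0.83 ∠ 44°

Γ = (Z_L − Z_0)/(Z_L + Z_0) = (-18.57 + j116.6)/(81.43 + j116.6)
|Γ| = 118/142 = 0.83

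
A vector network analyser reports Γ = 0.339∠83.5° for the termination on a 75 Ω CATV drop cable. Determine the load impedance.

Z_L ≈ 63.9 + j48.7 Ω

Z_L = Z_0·(1 + Γ)/(1 − Γ) = 75·(1.04 + j0.337)/(0.962 − j0.337)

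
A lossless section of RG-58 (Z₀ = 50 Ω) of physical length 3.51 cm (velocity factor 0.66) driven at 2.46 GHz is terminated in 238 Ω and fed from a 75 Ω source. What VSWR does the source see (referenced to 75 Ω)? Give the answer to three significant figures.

λ = v/f = 0.66·c / 2.46 GHz = 0.0805 m
βl = 2π·l/λ = 2π × 0.436 = 157°
tan(βl) = -0.425
Z_in = Z_0·(Z_L + jZ_0·tanβl)/(Z_0 + jZ_L·tanβl) = 55.2 + j90.4 Ω
Γ_s = (Z_in − Z_s)/(Z_in + Z_s) = (-19.8 + j90.4)/(130 + j90.4), |Γ_s| = 0.584
VSWR = (1 + |Γ_s|)/(1 − |Γ_s|)

VSWR ≈ 3.8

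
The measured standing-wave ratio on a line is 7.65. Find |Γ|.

|Γ| = (S − 1)/(S + 1) = (7.65 − 1)/(7.65 + 1) = 6.65/8.65

|Γ| ≈ 0.769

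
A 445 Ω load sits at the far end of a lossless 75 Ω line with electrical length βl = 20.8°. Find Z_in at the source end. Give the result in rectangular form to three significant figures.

tan(βl) = tan(20.8°) = 0.38
Z_in = Z_0·(Z_L + jZ_0·tanβl)/(Z_0 + jZ_L·tanβl)
     = 75·(445 + j28.5)/(75 + j169)

Z_in ≈ 83.8 − j160 Ω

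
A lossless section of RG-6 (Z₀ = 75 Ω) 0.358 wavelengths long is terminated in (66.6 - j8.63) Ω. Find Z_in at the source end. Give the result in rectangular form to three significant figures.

βl = 2π × 0.358 = 129°
tan(βl) = tan(129°) = -1.24
Z_in = Z_0·(Z_L + jZ_0·tanβl)/(Z_0 + jZ_L·tanβl)
     = 75·(66.6 − j102)/(64.3 − j82.6)

Z_in ≈ 86.8 − j7.08 Ω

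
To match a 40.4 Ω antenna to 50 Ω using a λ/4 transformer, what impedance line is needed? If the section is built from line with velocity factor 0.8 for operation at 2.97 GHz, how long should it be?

Z_qwt ≈ 44.9 Ω; length ≈ 2.02 cm

Z_qwt = √(Z_0·R_L) = √(50 × 40.4) = √2020
λ = 0.8·c/f = 0.0808 m, so l = λ/4 = 0.0202 m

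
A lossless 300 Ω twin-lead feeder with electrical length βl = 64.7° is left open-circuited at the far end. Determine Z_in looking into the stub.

tan(βl) = 2.12
For an open-circuited stub, Z_in = −jZ_0·cot(βl) = −jZ_0/tan(βl)

Z_in ≈ −j142 Ω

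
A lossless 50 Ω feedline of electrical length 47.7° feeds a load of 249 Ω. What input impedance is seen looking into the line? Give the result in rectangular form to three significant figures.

tan(βl) = tan(47.7°) = 1.1
Z_in = Z_0·(Z_L + jZ_0·tanβl)/(Z_0 + jZ_L·tanβl)
     = 50·(249 + j54.9)/(50 + j274)

Z_in ≈ 17.8 − j42.3 Ω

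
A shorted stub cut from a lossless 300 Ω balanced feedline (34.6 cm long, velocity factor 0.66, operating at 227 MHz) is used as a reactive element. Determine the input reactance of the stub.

X_in ≈ -228 Ω (capacitive)

λ = v/f = 0.66·c / 227 MHz = 0.872 m
βl = 2π·l/λ = 2π × 0.397 = 143°
tan(βl) = -0.759
For a shorted stub, Z_in = jZ_0·tan(βl)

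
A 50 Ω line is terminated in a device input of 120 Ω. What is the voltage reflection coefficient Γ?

Γ = 0.412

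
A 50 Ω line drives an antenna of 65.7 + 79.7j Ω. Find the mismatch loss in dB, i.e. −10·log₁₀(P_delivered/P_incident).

mismatch loss ≈ 1.77 dB

Γ = (15.7 + j79.7)/(115.7 + j79.7), |Γ| = 0.578
|Γ|² = 0.334, so P_del/P_inc = 1 − |Γ|² = 0.666
ML = −10·log₁₀(1 − |Γ|²)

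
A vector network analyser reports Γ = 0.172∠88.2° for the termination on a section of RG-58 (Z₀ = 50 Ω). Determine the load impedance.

Z_L ≈ 47.6 + j16.9 Ω

Z_L = Z_0·(1 + Γ)/(1 − Γ) = 50·(1.01 + j0.172)/(0.995 − j0.172)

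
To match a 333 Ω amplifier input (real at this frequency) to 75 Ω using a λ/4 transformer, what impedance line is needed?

Z_qwt ≈ 158 Ω

Z_qwt = √(Z_0·R_L) = √(75 × 333) = √24980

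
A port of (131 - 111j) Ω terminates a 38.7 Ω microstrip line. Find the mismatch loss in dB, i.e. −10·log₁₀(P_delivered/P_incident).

Γ = (92.3 − j111)/(169.7 − j111), |Γ| = 0.712
|Γ|² = 0.507, so P_del/P_inc = 1 − |Γ|² = 0.493
ML = −10·log₁₀(1 − |Γ|²)

mismatch loss ≈ 3.07 dB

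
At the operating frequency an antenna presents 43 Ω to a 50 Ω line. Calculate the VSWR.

VSWR ≈ 1.16

Γ = (43 − 50)/(43 + 50) = -0.0753
VSWR = (1 + 0.0753)/(1 − 0.0753)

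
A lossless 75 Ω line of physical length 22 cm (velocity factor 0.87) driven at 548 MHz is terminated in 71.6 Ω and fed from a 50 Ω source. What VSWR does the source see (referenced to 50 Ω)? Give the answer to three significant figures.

VSWR ≈ 1.44

λ = v/f = 0.87·c / 548 MHz = 0.476 m
βl = 2π·l/λ = 2π × 0.462 = 166°
tan(βl) = -0.244
Z_in = Z_0·(Z_L + jZ_0·tanβl)/(Z_0 + jZ_L·tanβl) = 72 − j1.54 Ω
Γ_s = (Z_in − Z_s)/(Z_in + Z_s) = (22 − j1.54)/(122 − j1.54), |Γ_s| = 0.18
VSWR = (1 + |Γ_s|)/(1 − |Γ_s|)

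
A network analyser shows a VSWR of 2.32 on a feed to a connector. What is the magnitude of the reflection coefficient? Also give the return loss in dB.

|Γ| ≈ 0.398; return loss ≈ 8.01 dB

|Γ| = (S − 1)/(S + 1) = (2.32 − 1)/(2.32 + 1) = 1.32/3.32
RL = −20·log₁₀|Γ| = −20·log₁₀(0.398)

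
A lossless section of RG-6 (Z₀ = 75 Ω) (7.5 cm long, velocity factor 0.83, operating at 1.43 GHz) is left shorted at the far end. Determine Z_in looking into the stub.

λ = v/f = 0.83·c / 1.43 GHz = 0.174 m
βl = 2π·l/λ = 2π × 0.431 = 155°
tan(βl) = -0.465
For a shorted stub, Z_in = jZ_0·tan(βl)

Z_in ≈ −j34.9 Ω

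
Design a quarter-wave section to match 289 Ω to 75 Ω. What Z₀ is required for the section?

Z_qwt = √(Z_0·R_L) = √(75 × 289) = √21680

Z_qwt ≈ 147 Ω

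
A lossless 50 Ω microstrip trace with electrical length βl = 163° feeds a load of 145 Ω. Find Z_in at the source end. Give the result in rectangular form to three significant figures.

Z_in ≈ 88.8 + j63.4 Ω

tan(βl) = tan(163°) = -0.306
Z_in = Z_0·(Z_L + jZ_0·tanβl)/(Z_0 + jZ_L·tanβl)
     = 50·(145 − j15.3)/(50 − j44.3)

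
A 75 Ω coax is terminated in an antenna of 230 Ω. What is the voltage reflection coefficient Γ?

Γ = 0.508

Γ = (Z_L − Z_0)/(Z_L + Z_0) = (230 − 75)/(230 + 75) = 155/305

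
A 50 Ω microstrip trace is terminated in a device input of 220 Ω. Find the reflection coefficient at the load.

Γ = (Z_L − Z_0)/(Z_L + Z_0) = (220 − 50)/(220 + 50) = 170/270

Γ = 0.63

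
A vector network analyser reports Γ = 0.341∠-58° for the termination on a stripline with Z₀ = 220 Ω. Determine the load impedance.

Z_L ≈ 258 − j169 Ω

Z_L = Z_0·(1 + Γ)/(1 − Γ) = 220·(1.18 − j0.289)/(0.819 + j0.289)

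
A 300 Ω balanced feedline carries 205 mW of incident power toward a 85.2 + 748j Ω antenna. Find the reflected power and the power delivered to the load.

P_reflected ≈ 175 mW; P_delivered ≈ 29.6 mW

|Γ| = |(-214.8 + j748)/(385.2 + j748)| = 0.925
|Γ|² = 0.856
P_refl = |Γ|²·P_inc = 175 mW, P_del = (1 − |Γ|²)·P_inc = 29.6 mW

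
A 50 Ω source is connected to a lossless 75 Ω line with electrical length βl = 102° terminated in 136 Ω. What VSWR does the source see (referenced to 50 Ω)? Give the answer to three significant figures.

VSWR ≈ 1.33

tan(βl) = -4.7
Z_in = Z_0·(Z_L + jZ_0·tanβl)/(Z_0 + jZ_L·tanβl) = 42.6 + j10.9 Ω
Γ_s = (Z_in − Z_s)/(Z_in + Z_s) = (-7.36 + j10.9)/(92.6 + j10.9), |Γ_s| = 0.141
VSWR = (1 + |Γ_s|)/(1 − |Γ_s|)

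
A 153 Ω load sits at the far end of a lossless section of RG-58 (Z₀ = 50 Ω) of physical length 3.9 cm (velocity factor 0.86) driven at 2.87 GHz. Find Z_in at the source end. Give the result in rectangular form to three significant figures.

λ = v/f = 0.86·c / 2.87 GHz = 0.0899 m
βl = 2π·l/λ = 2π × 0.434 = 156°
tan(βl) = tan(156°) = -0.441
Z_in = Z_0·(Z_L + jZ_0·tanβl)/(Z_0 + jZ_L·tanβl)
     = 50·(153 − j22.1)/(50 − j67.5)

Z_in ≈ 64.7 + j65.4 Ω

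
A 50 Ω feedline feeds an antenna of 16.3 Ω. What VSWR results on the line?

VSWR ≈ 3.07

Γ = (16.3 − 50)/(16.3 + 50) = -0.508
VSWR = (1 + 0.508)/(1 − 0.508)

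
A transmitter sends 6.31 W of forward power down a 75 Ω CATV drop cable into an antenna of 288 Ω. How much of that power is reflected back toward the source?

P_reflected ≈ 2.17 W

Γ = (288 − 75)/(288 + 75) = 0.587
|Γ|² = 0.344
P_refl = |Γ|²·P_inc = 2.17 W, P_del = (1 − |Γ|²)·P_inc = 4.14 W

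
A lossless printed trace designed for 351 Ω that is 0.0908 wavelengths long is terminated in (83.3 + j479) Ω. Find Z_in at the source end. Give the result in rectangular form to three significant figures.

Z_in ≈ 3040 + j1940 Ω

βl = 2π × 0.0908 = 32.7°
tan(βl) = tan(32.7°) = 0.642
Z_in = Z_0·(Z_L + jZ_0·tanβl)/(Z_0 + jZ_L·tanβl)
     = 351·(83.3 + j704)/(43.6 + j53.5)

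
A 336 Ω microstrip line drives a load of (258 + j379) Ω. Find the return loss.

Γ = (-78 + j379)/(594 + j379), |Γ| = 0.549
RL = −20·log₁₀|Γ| = −20·log₁₀(0.549)

RL ≈ 5.21 dB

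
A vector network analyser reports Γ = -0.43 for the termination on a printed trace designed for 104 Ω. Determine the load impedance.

Z_L ≈ 41.5 Ω

Z_L = Z_0·(1 + Γ)/(1 − Γ) = 104·(0.57)/(1.43)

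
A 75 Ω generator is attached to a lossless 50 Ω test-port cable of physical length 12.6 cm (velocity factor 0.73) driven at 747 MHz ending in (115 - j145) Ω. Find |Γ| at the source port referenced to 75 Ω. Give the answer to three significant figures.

|Γ| ≈ 0.631

λ = v/f = 0.73·c / 747 MHz = 0.293 m
βl = 2π·l/λ = 2π × 0.43 = 155°
tan(βl) = -0.472
Z_in = Z_0·(Z_L + jZ_0·tanβl)/(Z_0 + jZ_L·tanβl) = 107 + j142 Ω
Γ_s = (Z_in − Z_s)/(Z_in + Z_s) = (31.8 + j142)/(182 + j142), |Γ_s| = 0.631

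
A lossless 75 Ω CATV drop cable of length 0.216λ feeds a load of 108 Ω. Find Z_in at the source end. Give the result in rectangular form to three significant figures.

βl = 2π × 0.216 = 77.8°
tan(βl) = tan(77.8°) = 4.61
Z_in = Z_0·(Z_L + jZ_0·tanβl)/(Z_0 + jZ_L·tanβl)
     = 75·(108 + j346)/(75 + j498)

Z_in ≈ 53.3 − j8.24 Ω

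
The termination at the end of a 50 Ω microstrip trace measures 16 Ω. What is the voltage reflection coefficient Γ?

Γ = (Z_L − Z_0)/(Z_L + Z_0) = (16 − 50)/(16 + 50) = -34/66

Γ = -0.515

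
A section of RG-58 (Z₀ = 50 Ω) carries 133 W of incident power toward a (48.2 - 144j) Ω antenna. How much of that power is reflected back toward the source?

|Γ| = |(-1.8 − j144)/(98.2 − j144)| = 0.826
|Γ|² = 0.683
P_refl = |Γ|²·P_inc = 90.8 W, P_del = (1 − |Γ|²)·P_inc = 42.2 W

P_reflected ≈ 90.8 W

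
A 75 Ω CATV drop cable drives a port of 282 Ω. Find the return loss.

Γ = (282 − 75)/(282 + 75) = 0.58
RL = −20·log₁₀|Γ| = −20·log₁₀(0.58)

RL ≈ 4.73 dB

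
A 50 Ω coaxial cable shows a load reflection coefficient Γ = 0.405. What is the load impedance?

Z_L = Z_0·(1 + Γ)/(1 − Γ) = 50·(1.41)/(0.595)

Z_L ≈ 118 Ω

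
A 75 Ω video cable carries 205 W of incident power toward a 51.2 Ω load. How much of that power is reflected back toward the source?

P_reflected ≈ 7.29 W

Γ = (51.2 − 75)/(51.2 + 75) = -0.189
|Γ|² = 0.0356
P_refl = |Γ|²·P_inc = 7.29 W, P_del = (1 − |Γ|²)·P_inc = 198 W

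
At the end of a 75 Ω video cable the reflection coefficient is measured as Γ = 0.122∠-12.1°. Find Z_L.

Z_L ≈ 95.2 − j4.94 Ω

Z_L = Z_0·(1 + Γ)/(1 − Γ) = 75·(1.12 − j0.0256)/(0.881 + j0.0256)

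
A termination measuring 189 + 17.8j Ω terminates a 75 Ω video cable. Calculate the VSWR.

VSWR ≈ 2.55

Γ = (Z_L − Z_0)/(Z_L + Z_0) = (114 + j17.8)/(264 + j17.8)
|Γ| = 115/265 = 0.436
VSWR = (1 + |Γ|)/(1 − |Γ|) = 1.44/0.564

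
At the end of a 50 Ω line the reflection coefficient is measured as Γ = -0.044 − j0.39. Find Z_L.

Z_L = Z_0·(1 + Γ)/(1 − Γ) = 50·(0.956 − j0.39)/(1.04 + j0.39)

Z_L ≈ 34.1 − j31.4 Ω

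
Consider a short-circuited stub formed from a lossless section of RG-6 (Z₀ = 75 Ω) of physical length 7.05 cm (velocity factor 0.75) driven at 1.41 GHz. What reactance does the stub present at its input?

X_in ≈ -28.7 Ω (capacitive)

λ = v/f = 0.75·c / 1.41 GHz = 0.16 m
βl = 2π·l/λ = 2π × 0.442 = 159°
tan(βl) = -0.383
For a short-circuited stub, Z_in = jZ_0·tan(βl)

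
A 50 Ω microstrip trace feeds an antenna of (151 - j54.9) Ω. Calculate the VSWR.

Γ = (Z_L − Z_0)/(Z_L + Z_0) = (101 − j54.9)/(201 − j54.9)
|Γ| = 115/208 = 0.552
VSWR = (1 + |Γ|)/(1 − |Γ|) = 1.55/0.448

VSWR ≈ 3.46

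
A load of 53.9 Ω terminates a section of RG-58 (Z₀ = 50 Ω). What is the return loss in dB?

Γ = (53.9 − 50)/(53.9 + 50) = 0.0375
RL = −20·log₁₀|Γ| = −20·log₁₀(0.0375)

RL ≈ 28.5 dB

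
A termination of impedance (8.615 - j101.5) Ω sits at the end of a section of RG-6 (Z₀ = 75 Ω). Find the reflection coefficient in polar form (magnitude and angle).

Γ = (Z_L − Z_0)/(Z_L + Z_0) = (-66.39 − j101.5)/(83.61 − j101.5)
|Γ| = 121/132 = 0.922

Γ ≈ 0.922 ∠ -72.7°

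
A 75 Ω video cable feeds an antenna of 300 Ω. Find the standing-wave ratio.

VSWR ≈ 4

For a purely resistive load, VSWR = R_L/Z_0 or Z_0/R_L (whichever > 1) = 300/75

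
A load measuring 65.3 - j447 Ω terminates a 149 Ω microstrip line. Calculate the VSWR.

Γ = (Z_L − Z_0)/(Z_L + Z_0) = (-83.7 − j447)/(214.3 − j447)
|Γ| = 455/496 = 0.917
VSWR = (1 + |Γ|)/(1 − |Γ|) = 1.92/0.0826

VSWR ≈ 23.2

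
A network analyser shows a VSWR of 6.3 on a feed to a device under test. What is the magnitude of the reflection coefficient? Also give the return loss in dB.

|Γ| ≈ 0.726; return loss ≈ 2.78 dB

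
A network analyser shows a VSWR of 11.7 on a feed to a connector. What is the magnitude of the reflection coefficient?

|Γ| ≈ 0.843

|Γ| = (S − 1)/(S + 1) = (11.7 − 1)/(11.7 + 1) = 10.7/12.7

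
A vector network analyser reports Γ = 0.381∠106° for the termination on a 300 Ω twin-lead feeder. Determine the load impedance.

Z_L ≈ 189 + j162 Ω

Z_L = Z_0·(1 + Γ)/(1 − Γ) = 300·(0.895 + j0.366)/(1.11 − j0.366)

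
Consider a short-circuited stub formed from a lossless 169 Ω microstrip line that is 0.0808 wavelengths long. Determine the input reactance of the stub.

βl = 2π × 0.0808 = 29.1°
tan(βl) = 0.556
For a short-circuited stub, Z_in = jZ_0·tan(βl)

X_in ≈ 94 Ω (inductive)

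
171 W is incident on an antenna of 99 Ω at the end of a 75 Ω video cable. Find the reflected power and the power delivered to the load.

P_reflected ≈ 3.25 W; P_delivered ≈ 168 W

Γ = (99 − 75)/(99 + 75) = 0.138
|Γ|² = 0.019
P_refl = |Γ|²·P_inc = 3.25 W, P_del = (1 − |Γ|²)·P_inc = 168 W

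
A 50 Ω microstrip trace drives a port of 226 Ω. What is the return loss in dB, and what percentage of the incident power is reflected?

RL ≈ 3.91 dB; 40.7% of incident power reflected

Γ = (226 − 50)/(226 + 50) = 0.638
RL = −20·log₁₀(0.638) = 3.91 dB
P_refl/P_inc = |Γ|² = 0.407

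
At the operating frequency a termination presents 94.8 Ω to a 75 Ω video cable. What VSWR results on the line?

For a purely resistive load, VSWR = R_L/Z_0 or Z_0/R_L (whichever > 1) = 94.8/75

VSWR ≈ 1.26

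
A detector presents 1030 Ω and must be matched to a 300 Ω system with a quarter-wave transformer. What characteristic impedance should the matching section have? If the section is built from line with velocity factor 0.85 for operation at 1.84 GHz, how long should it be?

Z_qwt = √(Z_0·R_L) = √(300 × 1030) = √309000
λ = 0.85·c/f = 0.139 m, so l = λ/4 = 0.0346 m

Z_qwt ≈ 556 Ω; length ≈ 3.46 cm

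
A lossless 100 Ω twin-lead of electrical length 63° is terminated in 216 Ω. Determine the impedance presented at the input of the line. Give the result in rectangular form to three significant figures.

Z_in ≈ 55.2 − j37.9 Ω

tan(βl) = tan(63°) = 1.96
Z_in = Z_0·(Z_L + jZ_0·tanβl)/(Z_0 + jZ_L·tanβl)
     = 100·(216 + j196)/(100 + j424)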